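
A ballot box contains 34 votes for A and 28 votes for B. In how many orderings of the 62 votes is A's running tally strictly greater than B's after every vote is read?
Strict-lead orderings = 33833779021731045

Total orderings of the 62 votes with 34 for A: C(62, 34) = 349615716557887465. By the Bertrand ballot formula (Cycle Lemma / reflection principle), the number of orderings in which A is strictly ahead of B throughout is (p − q)/(p + q) · C(p + q, p) = (34 − 28)/(34 + 28) · 349615716557887465 = 33833779021731045.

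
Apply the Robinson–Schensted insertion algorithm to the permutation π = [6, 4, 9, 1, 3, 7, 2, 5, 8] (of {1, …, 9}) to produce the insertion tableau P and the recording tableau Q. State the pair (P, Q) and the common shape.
P = [1, 2, 5, 8] / [3, 7] / [4, 9] / [6];  Q = [1, 3, 6, 9] / [2, 5] / [4, 8] / [7];  common shape = (4, 2, 2, 1)

Row-insert the values π_1, π_2, … into P one at a time, bumping the leftmost entry strictly greater than the inserted value down to the next row. The recording tableau Q records, in position (i, j), the step at which that cell was added to P.
  Insert 6 (step 1): P = [6];  Q = [1]
  Insert 4 (step 2): P = [4] / [6];  Q = [1] / [2]
  Insert 9 (step 3): P = [4, 9] / [6];  Q = [1, 3] / [2]
  Insert 1 (step 4): P = [1, 9] / [4] / [6];  Q = [1, 3] / [2] / [4]
  Insert 3 (step 5): P = [1, 3] / [4, 9] / [6];  Q = [1, 3] / [2, 5] / [4]
  Insert 7 (step 6): P = [1, 3, 7] / [4, 9] / [6];  Q = [1, 3, 6] / [2, 5] / [4]
  Insert 2 (step 7): P = [1, 2, 7] / [3, 9] / [4] / [6];  Q = [1, 3, 6] / [2, 5] / [4] / [7]
  Insert 5 (step 8): P = [1, 2, 5] / [3, 7] / [4, 9] / [6];  Q = [1, 3, 6] / [2, 5] / [4, 8] / [7]
  Insert 8 (step 9): P = [1, 2, 5, 8] / [3, 7] / [4, 9] / [6];  Q = [1, 3, 6, 9] / [2, 5] / [4, 8] / [7]
Final shape: (4, 2, 2, 1).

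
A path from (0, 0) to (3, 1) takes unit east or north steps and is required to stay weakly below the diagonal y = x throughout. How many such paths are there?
Number of paths = 3

By the reflection principle (André's argument), the number of monotone paths to (3, 1) with n ≤ m that never go above y = x is C(4, 3) − C(4, 4) = 4 − 1 = 3.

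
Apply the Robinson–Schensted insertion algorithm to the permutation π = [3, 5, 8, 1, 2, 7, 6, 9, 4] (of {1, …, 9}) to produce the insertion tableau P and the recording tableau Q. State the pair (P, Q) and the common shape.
P = [1, 2, 4, 9] / [3, 5, 6] / [7] / [8];  Q = [1, 2, 3, 8] / [4, 5, 6] / [7] / [9];  common shape = (4, 3, 1, 1)

Row-insert the values π_1, π_2, … into P one at a time, bumping the leftmost entry strictly greater than the inserted value down to the next row. The recording tableau Q records, in position (i, j), the step at which that cell was added to P.
  Insert 3 (step 1): P = [3];  Q = [1]
  Insert 5 (step 2): P = [3, 5];  Q = [1, 2]
  Insert 8 (step 3): P = [3, 5, 8];  Q = [1, 2, 3]
  Insert 1 (step 4): P = [1, 5, 8] / [3];  Q = [1, 2, 3] / [4]
  Insert 2 (step 5): P = [1, 2, 8] / [3, 5];  Q = [1, 2, 3] / [4, 5]
  Insert 7 (step 6): P = [1, 2, 7] / [3, 5, 8];  Q = [1, 2, 3] / [4, 5, 6]
  Insert 6 (step 7): P = [1, 2, 6] / [3, 5, 7] / [8];  Q = [1, 2, 3] / [4, 5, 6] / [7]
  Insert 9 (step 8): P = [1, 2, 6, 9] / [3, 5, 7] / [8];  Q = [1, 2, 3, 8] / [4, 5, 6] / [7]
  Insert 4 (step 9): P = [1, 2, 4, 9] / [3, 5, 6] / [7] / [8];  Q = [1, 2, 3, 8] / [4, 5, 6] / [7] / [9]
Final shape: (4, 3, 1, 1).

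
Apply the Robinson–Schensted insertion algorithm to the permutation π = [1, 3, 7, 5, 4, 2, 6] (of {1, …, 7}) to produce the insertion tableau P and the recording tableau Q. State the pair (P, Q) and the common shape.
P = [1, 2, 4, 6] / [3] / [5] / [7];  Q = [1, 2, 3, 7] / [4] / [5] / [6];  common shape = (4, 1, 1, 1)

Row-insert the values π_1, π_2, … into P one at a time, bumping the leftmost entry strictly greater than the inserted value down to the next row. The recording tableau Q records, in position (i, j), the step at which that cell was added to P.
  Insert 1 (step 1): P = [1];  Q = [1]
  Insert 3 (step 2): P = [1, 3];  Q = [1, 2]
  Insert 7 (step 3): P = [1, 3, 7];  Q = [1, 2, 3]
  Insert 5 (step 4): P = [1, 3, 5] / [7];  Q = [1, 2, 3] / [4]
  Insert 4 (step 5): P = [1, 3, 4] / [5] / [7];  Q = [1, 2, 3] / [4] / [5]
  Insert 2 (step 6): P = [1, 2, 4] / [3] / [5] / [7];  Q = [1, 2, 3] / [4] / [5] / [6]
  Insert 6 (step 7): P = [1, 2, 4, 6] / [3] / [5] / [7];  Q = [1, 2, 3, 7] / [4] / [5] / [6]
Final shape: (4, 1, 1, 1).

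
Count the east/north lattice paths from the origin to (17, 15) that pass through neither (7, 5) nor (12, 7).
Number of paths = 375951996

Inclusion–exclusion. Total paths: C(32, 17) = 565722720. Through P₁: C(12, 7)·C(20, 10) = 146326752. Through P₂: C(19, 12)·C(13, 5) = 64849356. Since P₁ is strictly southwest of P₂, a monotone path through both must visit P₁ then P₂; paths through both = C(12, 7)·C(7, 5)·C(13, 5) = 21405384. Avoid both = 565722720 − 146326752 − 64849356 + 21405384 = 375951996.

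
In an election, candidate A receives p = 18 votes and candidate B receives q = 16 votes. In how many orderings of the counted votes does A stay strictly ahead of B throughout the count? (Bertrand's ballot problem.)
Strict-lead orderings = 129644790

Total orderings of the 34 votes with 18 for A: C(34, 18) = 2203961430. By the Bertrand ballot formula (Cycle Lemma / reflection principle), the number of orderings in which A is strictly ahead of B throughout is (p − q)/(p + q) · C(p + q, p) = (18 − 16)/(18 + 16) · 2203961430 = 129644790.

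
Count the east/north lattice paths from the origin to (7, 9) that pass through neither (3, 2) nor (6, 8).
Number of paths = 3814

Inclusion–exclusion. Total paths: C(16, 7) = 11440. Through P₁: C(5, 3)·C(11, 4) = 3300. Through P₂: C(14, 6)·C(2, 1) = 6006. Since P₁ is strictly southwest of P₂, a monotone path through both must visit P₁ then P₂; paths through both = C(5, 3)·C(9, 3)·C(2, 1) = 1680. Avoid both = 11440 − 3300 − 6006 + 1680 = 3814.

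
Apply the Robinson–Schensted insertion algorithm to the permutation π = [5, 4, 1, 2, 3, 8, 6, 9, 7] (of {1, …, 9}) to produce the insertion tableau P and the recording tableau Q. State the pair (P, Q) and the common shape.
P = [1, 2, 3, 6, 7] / [4, 8, 9] / [5];  Q = [1, 4, 5, 6, 8] / [2, 7, 9] / [3];  common shape = (5, 3, 1)

Row-insert the values π_1, π_2, … into P one at a time, bumping the leftmost entry strictly greater than the inserted value down to the next row. The recording tableau Q records, in position (i, j), the step at which that cell was added to P.
  Insert 5 (step 1): P = [5];  Q = [1]
  Insert 4 (step 2): P = [4] / [5];  Q = [1] / [2]
  Insert 1 (step 3): P = [1] / [4] / [5];  Q = [1] / [2] / [3]
  Insert 2 (step 4): P = [1, 2] / [4] / [5];  Q = [1, 4] / [2] / [3]
  Insert 3 (step 5): P = [1, 2, 3] / [4] / [5];  Q = [1, 4, 5] / [2] / [3]
  Insert 8 (step 6): P = [1, 2, 3, 8] / [4] / [5];  Q = [1, 4, 5, 6] / [2] / [3]
  Insert 6 (step 7): P = [1, 2, 3, 6] / [4, 8] / [5];  Q = [1, 4, 5, 6] / [2, 7] / [3]
  Insert 9 (step 8): P = [1, 2, 3, 6, 9] / [4, 8] / [5];  Q = [1, 4, 5, 6, 8] / [2, 7] / [3]
  Insert 7 (step 9): P = [1, 2, 3, 6, 7] / [4, 8, 9] / [5];  Q = [1, 4, 5, 6, 8] / [2, 7, 9] / [3]
Final shape: (5, 3, 1).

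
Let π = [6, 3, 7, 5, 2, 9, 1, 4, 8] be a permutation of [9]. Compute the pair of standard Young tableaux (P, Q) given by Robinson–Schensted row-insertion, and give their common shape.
P = [1, 4, 8] / [2, 5, 9] / [3, 7] / [6];  Q = [1, 3, 6] / [2, 4, 9] / [5, 8] / [7];  common shape = (3, 3, 2, 1)

Row-insert the values π_1, π_2, … into P one at a time, bumping the leftmost entry strictly greater than the inserted value down to the next row. The recording tableau Q records, in position (i, j), the step at which that cell was added to P.
  Insert 6 (step 1): P = [6];  Q = [1]
  Insert 3 (step 2): P = [3] / [6];  Q = [1] / [2]
  Insert 7 (step 3): P = [3, 7] / [6];  Q = [1, 3] / [2]
  Insert 5 (step 4): P = [3, 5] / [6, 7];  Q = [1, 3] / [2, 4]
  Insert 2 (step 5): P = [2, 5] / [3, 7] / [6];  Q = [1, 3] / [2, 4] / [5]
  Insert 9 (step 6): P = [2, 5, 9] / [3, 7] / [6];  Q = [1, 3, 6] / [2, 4] / [5]
  Insert 1 (step 7): P = [1, 5, 9] / [2, 7] / [3] / [6];  Q = [1, 3, 6] / [2, 4] / [5] / [7]
  Insert 4 (step 8): P = [1, 4, 9] / [2, 5] / [3, 7] / [6];  Q = [1, 3, 6] / [2, 4] / [5, 8] / [7]
  Insert 8 (step 9): P = [1, 4, 8] / [2, 5, 9] / [3, 7] / [6];  Q = [1, 3, 6] / [2, 4, 9] / [5, 8] / [7]
Final shape: (3, 3, 2, 1).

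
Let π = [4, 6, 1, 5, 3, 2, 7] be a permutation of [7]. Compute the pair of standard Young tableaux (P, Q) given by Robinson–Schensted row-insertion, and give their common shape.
P = [1, 2, 7] / [3, 5] / [4] / [6];  Q = [1, 2, 7] / [3, 4] / [5] / [6];  common shape = (3, 2, 1, 1)

Row-insert the values π_1, π_2, … into P one at a time, bumping the leftmost entry strictly greater than the inserted value down to the next row. The recording tableau Q records, in position (i, j), the step at which that cell was added to P.
  Insert 4 (step 1): P = [4];  Q = [1]
  Insert 6 (step 2): P = [4, 6];  Q = [1, 2]
  Insert 1 (step 3): P = [1, 6] / [4];  Q = [1, 2] / [3]
  Insert 5 (step 4): P = [1, 5] / [4, 6];  Q = [1, 2] / [3, 4]
  Insert 3 (step 5): P = [1, 3] / [4, 5] / [6];  Q = [1, 2] / [3, 4] / [5]
  Insert 2 (step 6): P = [1, 2] / [3, 5] / [4] / [6];  Q = [1, 2] / [3, 4] / [5] / [6]
  Insert 7 (step 7): P = [1, 2, 7] / [3, 5] / [4] / [6];  Q = [1, 2, 7] / [3, 4] / [5] / [6]
Final shape: (3, 2, 1, 1).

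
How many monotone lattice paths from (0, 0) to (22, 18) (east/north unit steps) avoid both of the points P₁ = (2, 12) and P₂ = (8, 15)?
Number of paths = 113031095270

Inclusion–exclusion. Total paths: C(40, 22) = 113380261800. Through P₁: C(14, 2)·C(26, 20) = 20950930. Through P₂: C(23, 8)·C(17, 14) = 333413520. Since P₁ is strictly southwest of P₂, a monotone path through both must visit P₁ then P₂; paths through both = C(14, 2)·C(9, 6)·C(17, 14) = 5197920. Avoid both = 113380261800 − 20950930 − 333413520 + 5197920 = 113031095270.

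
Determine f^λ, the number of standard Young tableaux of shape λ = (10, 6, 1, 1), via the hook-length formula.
# SYT of shape (10, 6, 1, 1) = 353430

Hook-length formula: f^λ = n! / Π hook(c), product over all cells c of the Young diagram. For λ = (10, 6, 1, 1), n = 18 boxes. Hook lengths by row (left-to-right, top-to-bottom): [13, 10, 9, 8, 7, 6, 4, 3, 2, 1]; [8, 5, 4, 3, 2, 1]; [2]; [1]. Product of hooks = 18114969600. So f^λ = 18! / 18114969600 = 6402373705728000 / 18114969600 = 353430.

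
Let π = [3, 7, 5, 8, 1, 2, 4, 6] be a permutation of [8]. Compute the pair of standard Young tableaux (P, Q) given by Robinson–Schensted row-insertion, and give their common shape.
P = [1, 2, 4, 6] / [3, 5, 8] / [7];  Q = [1, 2, 4, 8] / [3, 6, 7] / [5];  common shape = (4, 3, 1)

Row-insert the values π_1, π_2, … into P one at a time, bumping the leftmost entry strictly greater than the inserted value down to the next row. The recording tableau Q records, in position (i, j), the step at which that cell was added to P.
  Insert 3 (step 1): P = [3];  Q = [1]
  Insert 7 (step 2): P = [3, 7];  Q = [1, 2]
  Insert 5 (step 3): P = [3, 5] / [7];  Q = [1, 2] / [3]
  Insert 8 (step 4): P = [3, 5, 8] / [7];  Q = [1, 2, 4] / [3]
  Insert 1 (step 5): P = [1, 5, 8] / [3] / [7];  Q = [1, 2, 4] / [3] / [5]
  Insert 2 (step 6): P = [1, 2, 8] / [3, 5] / [7];  Q = [1, 2, 4] / [3, 6] / [5]
  Insert 4 (step 7): P = [1, 2, 4] / [3, 5, 8] / [7];  Q = [1, 2, 4] / [3, 6, 7] / [5]
  Insert 6 (step 8): P = [1, 2, 4, 6] / [3, 5, 8] / [7];  Q = [1, 2, 4, 8] / [3, 6, 7] / [5]
Final shape: (4, 3, 1).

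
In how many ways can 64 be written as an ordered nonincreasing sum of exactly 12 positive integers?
p(64, 12 parts) = 126560

Partitions of n into exactly k parts are in bijection with partitions of n − k into at most k parts (subtract 1 from each part). So p(64, exactly 12) = p(52, parts ≤ 12). Computing via the recurrence p(m, j) = p(m, j−1) + p(m−j, j) gives 126560.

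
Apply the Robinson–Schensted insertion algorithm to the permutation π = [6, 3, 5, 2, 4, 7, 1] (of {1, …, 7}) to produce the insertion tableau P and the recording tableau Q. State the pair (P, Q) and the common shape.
P = [1, 4, 7] / [2, 5] / [3] / [6];  Q = [1, 3, 6] / [2, 5] / [4] / [7];  common shape = (3, 2, 1, 1)

Row-insert the values π_1, π_2, … into P one at a time, bumping the leftmost entry strictly greater than the inserted value down to the next row. The recording tableau Q records, in position (i, j), the step at which that cell was added to P.
  Insert 6 (step 1): P = [6];  Q = [1]
  Insert 3 (step 2): P = [3] / [6];  Q = [1] / [2]
  Insert 5 (step 3): P = [3, 5] / [6];  Q = [1, 3] / [2]
  Insert 2 (step 4): P = [2, 5] / [3] / [6];  Q = [1, 3] / [2] / [4]
  Insert 4 (step 5): P = [2, 4] / [3, 5] / [6];  Q = [1, 3] / [2, 5] / [4]
  Insert 7 (step 6): P = [2, 4, 7] / [3, 5] / [6];  Q = [1, 3, 6] / [2, 5] / [4]
  Insert 1 (step 7): P = [1, 4, 7] / [2, 5] / [3] / [6];  Q = [1, 3, 6] / [2, 5] / [4] / [7]
Final shape: (3, 2, 1, 1).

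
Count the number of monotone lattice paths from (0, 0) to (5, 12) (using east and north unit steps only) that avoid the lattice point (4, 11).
Number of paths = 3458

Total paths from (0, 0) to (5, 12): C(17, 5) = 6188. Paths through (4, 11): (paths (0, 0) → (4, 11)) × (paths (4, 11) → (5, 12)) = C(15, 4) · C(2, 1) = 1365 · 2 = 2730. Avoidance count = 6188 − 2730 = 3458.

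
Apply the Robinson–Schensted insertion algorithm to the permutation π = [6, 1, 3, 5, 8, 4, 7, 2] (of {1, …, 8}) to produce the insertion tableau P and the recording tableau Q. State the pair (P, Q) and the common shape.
P = [1, 2, 4, 7] / [3, 8] / [5] / [6];  Q = [1, 3, 4, 5] / [2, 7] / [6] / [8];  common shape = (4, 2, 1, 1)

Row-insert the values π_1, π_2, … into P one at a time, bumping the leftmost entry strictly greater than the inserted value down to the next row. The recording tableau Q records, in position (i, j), the step at which that cell was added to P.
  Insert 6 (step 1): P = [6];  Q = [1]
  Insert 1 (step 2): P = [1] / [6];  Q = [1] / [2]
  Insert 3 (step 3): P = [1, 3] / [6];  Q = [1, 3] / [2]
  Insert 5 (step 4): P = [1, 3, 5] / [6];  Q = [1, 3, 4] / [2]
  Insert 8 (step 5): P = [1, 3, 5, 8] / [6];  Q = [1, 3, 4, 5] / [2]
  Insert 4 (step 6): P = [1, 3, 4, 8] / [5] / [6];  Q = [1, 3, 4, 5] / [2] / [6]
  Insert 7 (step 7): P = [1, 3, 4, 7] / [5, 8] / [6];  Q = [1, 3, 4, 5] / [2, 7] / [6]
  Insert 2 (step 8): P = [1, 2, 4, 7] / [3, 8] / [5] / [6];  Q = [1, 3, 4, 5] / [2, 7] / [6] / [8]
Final shape: (4, 2, 1, 1).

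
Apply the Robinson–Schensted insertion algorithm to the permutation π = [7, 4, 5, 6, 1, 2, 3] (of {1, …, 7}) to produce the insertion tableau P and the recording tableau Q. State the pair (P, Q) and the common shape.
P = [1, 2, 3] / [4, 5, 6] / [7];  Q = [1, 3, 4] / [2, 6, 7] / [5];  common shape = (3, 3, 1)

Row-insert the values π_1, π_2, … into P one at a time, bumping the leftmost entry strictly greater than the inserted value down to the next row. The recording tableau Q records, in position (i, j), the step at which that cell was added to P.
  Insert 7 (step 1): P = [7];  Q = [1]
  Insert 4 (step 2): P = [4] / [7];  Q = [1] / [2]
  Insert 5 (step 3): P = [4, 5] / [7];  Q = [1, 3] / [2]
  Insert 6 (step 4): P = [4, 5, 6] / [7];  Q = [1, 3, 4] / [2]
  Insert 1 (step 5): P = [1, 5, 6] / [4] / [7];  Q = [1, 3, 4] / [2] / [5]
  Insert 2 (step 6): P = [1, 2, 6] / [4, 5] / [7];  Q = [1, 3, 4] / [2, 6] / [5]
  Insert 3 (step 7): P = [1, 2, 3] / [4, 5, 6] / [7];  Q = [1, 3, 4] / [2, 6, 7] / [5]
Final shape: (3, 3, 1).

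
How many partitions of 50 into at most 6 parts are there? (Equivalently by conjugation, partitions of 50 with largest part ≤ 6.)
p(50, parts ≤ 6) = 9192

Use the recurrence p(n, m) = p(n, m−1) + p(n−m, m): either the largest part is < m (count p(n, m−1)) or the largest part is exactly m (remove one copy of m, count p(n−m, m)). With p(0, ·) = 1 this gives p(50, parts ≤ 6) = 9192. (By conjugating Young diagrams, this also counts partitions of 50 into at most 6 parts.)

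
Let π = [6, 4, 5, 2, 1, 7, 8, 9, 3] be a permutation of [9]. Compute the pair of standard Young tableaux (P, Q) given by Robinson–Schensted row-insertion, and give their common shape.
P = [1, 3, 7, 8, 9] / [2, 5] / [4] / [6];  Q = [1, 3, 6, 7, 8] / [2, 9] / [4] / [5];  common shape = (5, 2, 1, 1)

Row-insert the values π_1, π_2, … into P one at a time, bumping the leftmost entry strictly greater than the inserted value down to the next row. The recording tableau Q records, in position (i, j), the step at which that cell was added to P.
  Insert 6 (step 1): P = [6];  Q = [1]
  Insert 4 (step 2): P = [4] / [6];  Q = [1] / [2]
  Insert 5 (step 3): P = [4, 5] / [6];  Q = [1, 3] / [2]
  Insert 2 (step 4): P = [2, 5] / [4] / [6];  Q = [1, 3] / [2] / [4]
  Insert 1 (step 5): P = [1, 5] / [2] / [4] / [6];  Q = [1, 3] / [2] / [4] / [5]
  Insert 7 (step 6): P = [1, 5, 7] / [2] / [4] / [6];  Q = [1, 3, 6] / [2] / [4] / [5]
  Insert 8 (step 7): P = [1, 5, 7, 8] / [2] / [4] / [6];  Q = [1, 3, 6, 7] / [2] / [4] / [5]
  Insert 9 (step 8): P = [1, 5, 7, 8, 9] / [2] / [4] / [6];  Q = [1, 3, 6, 7, 8] / [2] / [4] / [5]
  Insert 3 (step 9): P = [1, 3, 7, 8, 9] / [2, 5] / [4] / [6];  Q = [1, 3, 6, 7, 8] / [2, 9] / [4] / [5]
Final shape: (5, 2, 1, 1).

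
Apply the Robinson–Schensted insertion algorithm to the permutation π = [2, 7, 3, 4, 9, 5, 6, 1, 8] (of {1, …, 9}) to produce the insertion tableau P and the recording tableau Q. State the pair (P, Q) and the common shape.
P = [1, 3, 4, 5, 6, 8] / [2, 9] / [7];  Q = [1, 2, 4, 5, 7, 9] / [3, 6] / [8];  common shape = (6, 2, 1)

Row-insert the values π_1, π_2, … into P one at a time, bumping the leftmost entry strictly greater than the inserted value down to the next row. The recording tableau Q records, in position (i, j), the step at which that cell was added to P.
  Insert 2 (step 1): P = [2];  Q = [1]
  Insert 7 (step 2): P = [2, 7];  Q = [1, 2]
  Insert 3 (step 3): P = [2, 3] / [7];  Q = [1, 2] / [3]
  Insert 4 (step 4): P = [2, 3, 4] / [7];  Q = [1, 2, 4] / [3]
  Insert 9 (step 5): P = [2, 3, 4, 9] / [7];  Q = [1, 2, 4, 5] / [3]
  Insert 5 (step 6): P = [2, 3, 4, 5] / [7, 9];  Q = [1, 2, 4, 5] / [3, 6]
  Insert 6 (step 7): P = [2, 3, 4, 5, 6] / [7, 9];  Q = [1, 2, 4, 5, 7] / [3, 6]
  Insert 1 (step 8): P = [1, 3, 4, 5, 6] / [2, 9] / [7];  Q = [1, 2, 4, 5, 7] / [3, 6] / [8]
  Insert 8 (step 9): P = [1, 3, 4, 5, 6, 8] / [2, 9] / [7];  Q = [1, 2, 4, 5, 7, 9] / [3, 6] / [8]
Final shape: (6, 2, 1).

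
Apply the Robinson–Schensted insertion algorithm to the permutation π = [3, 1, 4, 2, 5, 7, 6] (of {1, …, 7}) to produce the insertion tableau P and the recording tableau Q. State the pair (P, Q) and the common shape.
P = [1, 2, 5, 6] / [3, 4, 7];  Q = [1, 3, 5, 6] / [2, 4, 7];  common shape = (4, 3)

Row-insert the values π_1, π_2, … into P one at a time, bumping the leftmost entry strictly greater than the inserted value down to the next row. The recording tableau Q records, in position (i, j), the step at which that cell was added to P.
  Insert 3 (step 1): P = [3];  Q = [1]
  Insert 1 (step 2): P = [1] / [3];  Q = [1] / [2]
  Insert 4 (step 3): P = [1, 4] / [3];  Q = [1, 3] / [2]
  Insert 2 (step 4): P = [1, 2] / [3, 4];  Q = [1, 3] / [2, 4]
  Insert 5 (step 5): P = [1, 2, 5] / [3, 4];  Q = [1, 3, 5] / [2, 4]
  Insert 7 (step 6): P = [1, 2, 5, 7] / [3, 4];  Q = [1, 3, 5, 6] / [2, 4]
  Insert 6 (step 7): P = [1, 2, 5, 6] / [3, 4, 7];  Q = [1, 3, 5, 6] / [2, 4, 7]
Final shape: (4, 3).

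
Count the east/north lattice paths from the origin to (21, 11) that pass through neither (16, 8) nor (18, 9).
Number of paths = 63033984

Inclusion–exclusion. Total paths: C(32, 21) = 129024480. Through P₁: C(24, 16)·C(8, 5) = 41186376. Through P₂: C(27, 18)·C(5, 3) = 46868250. Since P₁ is strictly southwest of P₂, a monotone path through both must visit P₁ then P₂; paths through both = C(24, 16)·C(3, 2)·C(5, 3) = 22064130. Avoid both = 129024480 − 41186376 − 46868250 + 22064130 = 63033984.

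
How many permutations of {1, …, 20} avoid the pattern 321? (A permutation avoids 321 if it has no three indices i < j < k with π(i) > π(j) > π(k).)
C_20 = 6564120420

These 321-avoiding permutations are counted by the Catalan number C_n = (1/(n + 1)) · C(2n, n). For n = 20: C_20 = (1/21) · C(40, 20) = 137846528820/21 = 6564120420.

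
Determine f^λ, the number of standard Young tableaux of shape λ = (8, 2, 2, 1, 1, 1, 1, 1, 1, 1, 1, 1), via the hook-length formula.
# SYT of shape (8, 2, 2, 1, 1, 1, 1, 1, 1, 1, 1, 1) = 4331600

Hook-length formula: f^λ = n! / Π hook(c), product over all cells c of the Young diagram. For λ = (8, 2, 2, 1, 1, 1, 1, 1, 1, 1, 1, 1), n = 21 boxes. Hook lengths by row (left-to-right, top-to-bottom): [19, 9, 6, 5, 4, 3, 2, 1]; [12, 2]; [11, 1]; [9]; [8]; [7]; [6]; [5]; [4]; [3]; [2]; [1]. Product of hooks = 11794935398400. So f^λ = 21! / 11794935398400 = 51090942171709440000 / 11794935398400 = 4331600.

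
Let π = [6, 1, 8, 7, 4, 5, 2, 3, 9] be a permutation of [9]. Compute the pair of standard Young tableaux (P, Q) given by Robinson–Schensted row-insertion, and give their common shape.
P = [1, 2, 3, 9] / [4, 5] / [6, 7] / [8];  Q = [1, 3, 6, 9] / [2, 4] / [5, 8] / [7];  common shape = (4, 2, 2, 1)

Row-insert the values π_1, π_2, … into P one at a time, bumping the leftmost entry strictly greater than the inserted value down to the next row. The recording tableau Q records, in position (i, j), the step at which that cell was added to P.
  Insert 6 (step 1): P = [6];  Q = [1]
  Insert 1 (step 2): P = [1] / [6];  Q = [1] / [2]
  Insert 8 (step 3): P = [1, 8] / [6];  Q = [1, 3] / [2]
  Insert 7 (step 4): P = [1, 7] / [6, 8];  Q = [1, 3] / [2, 4]
  Insert 4 (step 5): P = [1, 4] / [6, 7] / [8];  Q = [1, 3] / [2, 4] / [5]
  Insert 5 (step 6): P = [1, 4, 5] / [6, 7] / [8];  Q = [1, 3, 6] / [2, 4] / [5]
  Insert 2 (step 7): P = [1, 2, 5] / [4, 7] / [6] / [8];  Q = [1, 3, 6] / [2, 4] / [5] / [7]
  Insert 3 (step 8): P = [1, 2, 3] / [4, 5] / [6, 7] / [8];  Q = [1, 3, 6] / [2, 4] / [5, 8] / [7]
  Insert 9 (step 9): P = [1, 2, 3, 9] / [4, 5] / [6, 7] / [8];  Q = [1, 3, 6, 9] / [2, 4] / [5, 8] / [7]
Final shape: (4, 2, 2, 1).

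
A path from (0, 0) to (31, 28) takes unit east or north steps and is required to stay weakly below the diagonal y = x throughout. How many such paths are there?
Number of paths = 6914663035042301

By the reflection principle (André's argument), the number of monotone paths to (31, 28) with n ≤ m that never go above y = x is C(59, 31) − C(59, 32) = 55317304280338408 − 48402641245296107 = 6914663035042301.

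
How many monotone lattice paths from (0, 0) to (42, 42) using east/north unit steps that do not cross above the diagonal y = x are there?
C_42 = 39044429911904443959240

These NE paths below the diagonal are counted by the Catalan number C_n = (1/(n + 1)) · C(2n, n). For n = 42: C_42 = (1/43) · C(84, 42) = 1678910486211891090247320/43 = 39044429911904443959240.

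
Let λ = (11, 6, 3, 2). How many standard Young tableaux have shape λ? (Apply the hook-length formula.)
# SYT of shape (11, 6, 3, 2) = 230234400

Hook-length formula: f^λ = n! / Π hook(c), product over all cells c of the Young diagram. For λ = (11, 6, 3, 2), n = 22 boxes. Hook lengths by row (left-to-right, top-to-bottom): [14, 13, 11, 9, 8, 7, 5, 4, 3, 2, 1]; [8, 7, 5, 3, 2, 1]; [4, 3, 1]; [2, 1]. Product of hooks = 4881984307200. So f^λ = 22! / 4881984307200 = 1124000727777607680000 / 4881984307200 = 230234400.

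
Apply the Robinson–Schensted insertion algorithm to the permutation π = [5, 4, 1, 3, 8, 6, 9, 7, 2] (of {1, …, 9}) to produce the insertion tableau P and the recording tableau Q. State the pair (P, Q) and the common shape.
P = [1, 2, 6, 7] / [3, 8, 9] / [4] / [5];  Q = [1, 4, 5, 7] / [2, 6, 8] / [3] / [9];  common shape = (4, 3, 1, 1)

Row-insert the values π_1, π_2, … into P one at a time, bumping the leftmost entry strictly greater than the inserted value down to the next row. The recording tableau Q records, in position (i, j), the step at which that cell was added to P.
  Insert 5 (step 1): P = [5];  Q = [1]
  Insert 4 (step 2): P = [4] / [5];  Q = [1] / [2]
  Insert 1 (step 3): P = [1] / [4] / [5];  Q = [1] / [2] / [3]
  Insert 3 (step 4): P = [1, 3] / [4] / [5];  Q = [1, 4] / [2] / [3]
  Insert 8 (step 5): P = [1, 3, 8] / [4] / [5];  Q = [1, 4, 5] / [2] / [3]
  Insert 6 (step 6): P = [1, 3, 6] / [4, 8] / [5];  Q = [1, 4, 5] / [2, 6] / [3]
  Insert 9 (step 7): P = [1, 3, 6, 9] / [4, 8] / [5];  Q = [1, 4, 5, 7] / [2, 6] / [3]
  Insert 7 (step 8): P = [1, 3, 6, 7] / [4, 8, 9] / [5];  Q = [1, 4, 5, 7] / [2, 6, 8] / [3]
  Insert 2 (step 9): P = [1, 2, 6, 7] / [3, 8, 9] / [4] / [5];  Q = [1, 4, 5, 7] / [2, 6, 8] / [3] / [9]
Final shape: (4, 3, 1, 1).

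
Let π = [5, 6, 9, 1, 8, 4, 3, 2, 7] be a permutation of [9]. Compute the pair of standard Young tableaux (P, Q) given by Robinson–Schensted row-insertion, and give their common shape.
P = [1, 2, 7] / [3, 6, 8] / [4] / [5] / [9];  Q = [1, 2, 3] / [4, 5, 9] / [6] / [7] / [8];  common shape = (3, 3, 1, 1, 1)

Row-insert the values π_1, π_2, … into P one at a time, bumping the leftmost entry strictly greater than the inserted value down to the next row. The recording tableau Q records, in position (i, j), the step at which that cell was added to P.
  Insert 5 (step 1): P = [5];  Q = [1]
  Insert 6 (step 2): P = [5, 6];  Q = [1, 2]
  Insert 9 (step 3): P = [5, 6, 9];  Q = [1, 2, 3]
  Insert 1 (step 4): P = [1, 6, 9] / [5];  Q = [1, 2, 3] / [4]
  Insert 8 (step 5): P = [1, 6, 8] / [5, 9];  Q = [1, 2, 3] / [4, 5]
  Insert 4 (step 6): P = [1, 4, 8] / [5, 6] / [9];  Q = [1, 2, 3] / [4, 5] / [6]
  Insert 3 (step 7): P = [1, 3, 8] / [4, 6] / [5] / [9];  Q = [1, 2, 3] / [4, 5] / [6] / [7]
  Insert 2 (step 8): P = [1, 2, 8] / [3, 6] / [4] / [5] / [9];  Q = [1, 2, 3] / [4, 5] / [6] / [7] / [8]
  Insert 7 (step 9): P = [1, 2, 7] / [3, 6, 8] / [4] / [5] / [9];  Q = [1, 2, 3] / [4, 5, 9] / [6] / [7] / [8]
Final shape: (3, 3, 1, 1, 1).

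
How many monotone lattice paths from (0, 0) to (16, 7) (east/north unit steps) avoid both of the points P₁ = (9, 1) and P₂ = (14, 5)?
Number of paths = 165789

Inclusion–exclusion. Total paths: C(23, 16) = 245157. Through P₁: C(10, 9)·C(13, 7) = 17160. Through P₂: C(19, 14)·C(4, 2) = 69768. Since P₁ is strictly southwest of P₂, a monotone path through both must visit P₁ then P₂; paths through both = C(10, 9)·C(9, 5)·C(4, 2) = 7560. Avoid both = 245157 − 17160 − 69768 + 7560 = 165789.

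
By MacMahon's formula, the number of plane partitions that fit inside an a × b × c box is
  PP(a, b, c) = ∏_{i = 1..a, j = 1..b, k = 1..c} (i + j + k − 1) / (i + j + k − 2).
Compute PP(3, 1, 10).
PP(3, 1, 10) = 286

Evaluate the triple product over i = 1..3, j = 1..1, k = 1..10. The factors are (2/1) · (3/2) · (4/3) · (5/4) · (6/5) · (7/6) · (8/7) · (9/8) · … (30 factors total). The numerators and denominators telescope so the product is an integer; carrying out the multiplication exactly gives PP(3, 1, 10) = 286.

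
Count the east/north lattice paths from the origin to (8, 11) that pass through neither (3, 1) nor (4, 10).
Number of paths = 58765

Inclusion–exclusion. Total paths: C(19, 8) = 75582. Through P₁: C(4, 3)·C(15, 5) = 12012. Through P₂: C(14, 4)·C(5, 4) = 5005. Since P₁ is strictly southwest of P₂, a monotone path through both must visit P₁ then P₂; paths through both = C(4, 3)·C(10, 1)·C(5, 4) = 200. Avoid both = 75582 − 12012 − 5005 + 200 = 58765.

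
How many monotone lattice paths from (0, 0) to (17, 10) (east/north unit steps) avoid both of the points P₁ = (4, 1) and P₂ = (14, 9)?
Number of paths = 3555585

Inclusion–exclusion. Total paths: C(27, 17) = 8436285. Through P₁: C(5, 4)·C(22, 13) = 2487100. Through P₂: C(23, 14)·C(4, 3) = 3268760. Since P₁ is strictly southwest of P₂, a monotone path through both must visit P₁ then P₂; paths through both = C(5, 4)·C(18, 10)·C(4, 3) = 875160. Avoid both = 8436285 − 2487100 − 3268760 + 875160 = 3555585.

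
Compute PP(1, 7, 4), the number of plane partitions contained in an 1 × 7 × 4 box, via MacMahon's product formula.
PP(1, 7, 4) = 330

Evaluate the triple product over i = 1..1, j = 1..7, k = 1..4. The factors are (2/1) · (3/2) · (4/3) · (5/4) · (3/2) · (4/3) · (5/4) · (6/5) · … (28 factors total). The numerators and denominators telescope so the product is an integer; carrying out the multiplication exactly gives PP(1, 7, 4) = 330.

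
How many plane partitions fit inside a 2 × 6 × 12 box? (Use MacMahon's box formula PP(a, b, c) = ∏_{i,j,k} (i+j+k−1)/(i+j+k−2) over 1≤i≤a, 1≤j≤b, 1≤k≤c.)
PP(2, 6, 12) = 71954064

Evaluate the triple product over i = 1..2, j = 1..6, k = 1..12. The factors are (2/1) · (3/2) · (4/3) · (5/4) · (6/5) · (7/6) · (8/7) · (9/8) · … (144 factors total). The numerators and denominators telescope so the product is an integer; carrying out the multiplication exactly gives PP(2, 6, 12) = 71954064.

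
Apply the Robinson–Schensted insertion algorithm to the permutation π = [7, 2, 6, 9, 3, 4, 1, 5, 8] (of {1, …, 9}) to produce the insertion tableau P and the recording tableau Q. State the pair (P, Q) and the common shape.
P = [1, 3, 4, 5, 8] / [2, 9] / [6] / [7];  Q = [1, 3, 4, 8, 9] / [2, 6] / [5] / [7];  common shape = (5, 2, 1, 1)

Row-insert the values π_1, π_2, … into P one at a time, bumping the leftmost entry strictly greater than the inserted value down to the next row. The recording tableau Q records, in position (i, j), the step at which that cell was added to P.
  Insert 7 (step 1): P = [7];  Q = [1]
  Insert 2 (step 2): P = [2] / [7];  Q = [1] / [2]
  Insert 6 (step 3): P = [2, 6] / [7];  Q = [1, 3] / [2]
  Insert 9 (step 4): P = [2, 6, 9] / [7];  Q = [1, 3, 4] / [2]
  Insert 3 (step 5): P = [2, 3, 9] / [6] / [7];  Q = [1, 3, 4] / [2] / [5]
  Insert 4 (step 6): P = [2, 3, 4] / [6, 9] / [7];  Q = [1, 3, 4] / [2, 6] / [5]
  Insert 1 (step 7): P = [1, 3, 4] / [2, 9] / [6] / [7];  Q = [1, 3, 4] / [2, 6] / [5] / [7]
  Insert 5 (step 8): P = [1, 3, 4, 5] / [2, 9] / [6] / [7];  Q = [1, 3, 4, 8] / [2, 6] / [5] / [7]
  Insert 8 (step 9): P = [1, 3, 4, 5, 8] / [2, 9] / [6] / [7];  Q = [1, 3, 4, 8, 9] / [2, 6] / [5] / [7]
Final shape: (5, 2, 1, 1).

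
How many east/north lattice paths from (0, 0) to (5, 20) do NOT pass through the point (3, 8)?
Number of paths = 38115

Total paths from (0, 0) to (5, 20): C(25, 5) = 53130. Paths through (3, 8): (paths (0, 0) → (3, 8)) × (paths (3, 8) → (5, 20)) = C(11, 3) · C(14, 2) = 165 · 91 = 15015. Avoidance count = 53130 − 15015 = 38115.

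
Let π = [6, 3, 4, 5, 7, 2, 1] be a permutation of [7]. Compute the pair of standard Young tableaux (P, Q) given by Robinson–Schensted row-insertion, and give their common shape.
P = [1, 4, 5, 7] / [2] / [3] / [6];  Q = [1, 3, 4, 5] / [2] / [6] / [7];  common shape = (4, 1, 1, 1)

Row-insert the values π_1, π_2, … into P one at a time, bumping the leftmost entry strictly greater than the inserted value down to the next row. The recording tableau Q records, in position (i, j), the step at which that cell was added to P.
  Insert 6 (step 1): P = [6];  Q = [1]
  Insert 3 (step 2): P = [3] / [6];  Q = [1] / [2]
  Insert 4 (step 3): P = [3, 4] / [6];  Q = [1, 3] / [2]
  Insert 5 (step 4): P = [3, 4, 5] / [6];  Q = [1, 3, 4] / [2]
  Insert 7 (step 5): P = [3, 4, 5, 7] / [6];  Q = [1, 3, 4, 5] / [2]
  Insert 2 (step 6): P = [2, 4, 5, 7] / [3] / [6];  Q = [1, 3, 4, 5] / [2] / [6]
  Insert 1 (step 7): P = [1, 4, 5, 7] / [2] / [3] / [6];  Q = [1, 3, 4, 5] / [2] / [6] / [7]
Final shape: (4, 1, 1, 1).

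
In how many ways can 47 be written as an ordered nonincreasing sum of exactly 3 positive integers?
p(47, 3 parts) = 184

Partitions of n into exactly k parts are in bijection with partitions of n − k into at most k parts (subtract 1 from each part). So p(47, exactly 3) = p(44, parts ≤ 3). Computing via the recurrence p(m, j) = p(m, j−1) + p(m−j, j) gives 184.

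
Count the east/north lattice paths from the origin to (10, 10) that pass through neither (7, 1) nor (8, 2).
Number of paths = 181691

Inclusion–exclusion. Total paths: C(20, 10) = 184756. Through P₁: C(8, 7)·C(12, 3) = 1760. Through P₂: C(10, 8)·C(10, 2) = 2025. Since P₁ is strictly southwest of P₂, a monotone path through both must visit P₁ then P₂; paths through both = C(8, 7)·C(2, 1)·C(10, 2) = 720. Avoid both = 184756 − 1760 − 2025 + 720 = 181691.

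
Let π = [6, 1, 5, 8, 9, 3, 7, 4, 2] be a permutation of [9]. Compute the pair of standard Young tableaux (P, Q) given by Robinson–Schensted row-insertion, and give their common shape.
P = [1, 2, 4, 9] / [3, 7] / [5, 8] / [6];  Q = [1, 3, 4, 5] / [2, 7] / [6, 8] / [9];  common shape = (4, 2, 2, 1)

Row-insert the values π_1, π_2, … into P one at a time, bumping the leftmost entry strictly greater than the inserted value down to the next row. The recording tableau Q records, in position (i, j), the step at which that cell was added to P.
  Insert 6 (step 1): P = [6];  Q = [1]
  Insert 1 (step 2): P = [1] / [6];  Q = [1] / [2]
  Insert 5 (step 3): P = [1, 5] / [6];  Q = [1, 3] / [2]
  Insert 8 (step 4): P = [1, 5, 8] / [6];  Q = [1, 3, 4] / [2]
  Insert 9 (step 5): P = [1, 5, 8, 9] / [6];  Q = [1, 3, 4, 5] / [2]
  Insert 3 (step 6): P = [1, 3, 8, 9] / [5] / [6];  Q = [1, 3, 4, 5] / [2] / [6]
  Insert 7 (step 7): P = [1, 3, 7, 9] / [5, 8] / [6];  Q = [1, 3, 4, 5] / [2, 7] / [6]
  Insert 4 (step 8): P = [1, 3, 4, 9] / [5, 7] / [6, 8];  Q = [1, 3, 4, 5] / [2, 7] / [6, 8]
  Insert 2 (step 9): P = [1, 2, 4, 9] / [3, 7] / [5, 8] / [6];  Q = [1, 3, 4, 5] / [2, 7] / [6, 8] / [9]
Final shape: (4, 2, 2, 1).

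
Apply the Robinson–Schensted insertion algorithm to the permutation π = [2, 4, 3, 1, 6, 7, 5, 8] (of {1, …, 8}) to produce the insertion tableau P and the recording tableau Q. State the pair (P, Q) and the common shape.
P = [1, 3, 5, 7, 8] / [2, 6] / [4];  Q = [1, 2, 5, 6, 8] / [3, 7] / [4];  common shape = (5, 2, 1)

Row-insert the values π_1, π_2, … into P one at a time, bumping the leftmost entry strictly greater than the inserted value down to the next row. The recording tableau Q records, in position (i, j), the step at which that cell was added to P.
  Insert 2 (step 1): P = [2];  Q = [1]
  Insert 4 (step 2): P = [2, 4];  Q = [1, 2]
  Insert 3 (step 3): P = [2, 3] / [4];  Q = [1, 2] / [3]
  Insert 1 (step 4): P = [1, 3] / [2] / [4];  Q = [1, 2] / [3] / [4]
  Insert 6 (step 5): P = [1, 3, 6] / [2] / [4];  Q = [1, 2, 5] / [3] / [4]
  Insert 7 (step 6): P = [1, 3, 6, 7] / [2] / [4];  Q = [1, 2, 5, 6] / [3] / [4]
  Insert 5 (step 7): P = [1, 3, 5, 7] / [2, 6] / [4];  Q = [1, 2, 5, 6] / [3, 7] / [4]
  Insert 8 (step 8): P = [1, 3, 5, 7, 8] / [2, 6] / [4];  Q = [1, 2, 5, 6, 8] / [3, 7] / [4]
Final shape: (5, 2, 1).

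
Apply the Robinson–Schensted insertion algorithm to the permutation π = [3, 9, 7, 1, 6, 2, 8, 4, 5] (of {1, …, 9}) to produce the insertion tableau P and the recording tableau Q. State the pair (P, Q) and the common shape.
P = [1, 2, 4, 5] / [3, 6, 8] / [7] / [9];  Q = [1, 2, 7, 9] / [3, 5, 8] / [4] / [6];  common shape = (4, 3, 1, 1)

Row-insert the values π_1, π_2, … into P one at a time, bumping the leftmost entry strictly greater than the inserted value down to the next row. The recording tableau Q records, in position (i, j), the step at which that cell was added to P.
  Insert 3 (step 1): P = [3];  Q = [1]
  Insert 9 (step 2): P = [3, 9];  Q = [1, 2]
  Insert 7 (step 3): P = [3, 7] / [9];  Q = [1, 2] / [3]
  Insert 1 (step 4): P = [1, 7] / [3] / [9];  Q = [1, 2] / [3] / [4]
  Insert 6 (step 5): P = [1, 6] / [3, 7] / [9];  Q = [1, 2] / [3, 5] / [4]
  Insert 2 (step 6): P = [1, 2] / [3, 6] / [7] / [9];  Q = [1, 2] / [3, 5] / [4] / [6]
  Insert 8 (step 7): P = [1, 2, 8] / [3, 6] / [7] / [9];  Q = [1, 2, 7] / [3, 5] / [4] / [6]
  Insert 4 (step 8): P = [1, 2, 4] / [3, 6, 8] / [7] / [9];  Q = [1, 2, 7] / [3, 5, 8] / [4] / [6]
  Insert 5 (step 9): P = [1, 2, 4, 5] / [3, 6, 8] / [7] / [9];  Q = [1, 2, 7, 9] / [3, 5, 8] / [4] / [6]
Final shape: (4, 3, 1, 1).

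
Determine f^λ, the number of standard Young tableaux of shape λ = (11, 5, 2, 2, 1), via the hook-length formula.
# SYT of shape (11, 5, 2, 2, 1) = 73120740

Hook-length formula: f^λ = n! / Π hook(c), product over all cells c of the Young diagram. For λ = (11, 5, 2, 2, 1), n = 21 boxes. Hook lengths by row (left-to-right, top-to-bottom): [15, 13, 10, 9, 8, 6, 5, 4, 3, 2, 1]; [8, 6, 3, 2, 1]; [4, 2]; [3, 1]; [1]. Product of hooks = 698720256000. So f^λ = 21! / 698720256000 = 51090942171709440000 / 698720256000 = 73120740.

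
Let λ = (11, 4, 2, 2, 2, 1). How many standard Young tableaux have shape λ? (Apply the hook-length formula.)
# SYT of shape (11, 4, 2, 2, 2, 1) = 320089770

Hook-length formula: f^λ = n! / Π hook(c), product over all cells c of the Young diagram. For λ = (11, 4, 2, 2, 2, 1), n = 22 boxes. Hook lengths by row (left-to-right, top-to-bottom): [16, 14, 10, 9, 7, 6, 5, 4, 3, 2, 1]; [8, 6, 2, 1]; [5, 3]; [4, 2]; [3, 1]; [1]. Product of hooks = 3511517184000. So f^λ = 22! / 3511517184000 = 1124000727777607680000 / 3511517184000 = 320089770.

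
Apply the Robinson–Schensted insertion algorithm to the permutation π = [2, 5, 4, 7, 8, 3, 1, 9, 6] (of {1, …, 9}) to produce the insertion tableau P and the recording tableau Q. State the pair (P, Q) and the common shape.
P = [1, 3, 6, 8, 9] / [2, 7] / [4] / [5];  Q = [1, 2, 4, 5, 8] / [3, 9] / [6] / [7];  common shape = (5, 2, 1, 1)

Row-insert the values π_1, π_2, … into P one at a time, bumping the leftmost entry strictly greater than the inserted value down to the next row. The recording tableau Q records, in position (i, j), the step at which that cell was added to P.
  Insert 2 (step 1): P = [2];  Q = [1]
  Insert 5 (step 2): P = [2, 5];  Q = [1, 2]
  Insert 4 (step 3): P = [2, 4] / [5];  Q = [1, 2] / [3]
  Insert 7 (step 4): P = [2, 4, 7] / [5];  Q = [1, 2, 4] / [3]
  Insert 8 (step 5): P = [2, 4, 7, 8] / [5];  Q = [1, 2, 4, 5] / [3]
  Insert 3 (step 6): P = [2, 3, 7, 8] / [4] / [5];  Q = [1, 2, 4, 5] / [3] / [6]
  Insert 1 (step 7): P = [1, 3, 7, 8] / [2] / [4] / [5];  Q = [1, 2, 4, 5] / [3] / [6] / [7]
  Insert 9 (step 8): P = [1, 3, 7, 8, 9] / [2] / [4] / [5];  Q = [1, 2, 4, 5, 8] / [3] / [6] / [7]
  Insert 6 (step 9): P = [1, 3, 6, 8, 9] / [2, 7] / [4] / [5];  Q = [1, 2, 4, 5, 8] / [3, 9] / [6] / [7]
Final shape: (5, 2, 1, 1).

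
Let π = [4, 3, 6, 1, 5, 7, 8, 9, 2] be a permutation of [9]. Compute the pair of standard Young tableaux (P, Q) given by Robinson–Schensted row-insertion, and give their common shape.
P = [1, 2, 7, 8, 9] / [3, 5] / [4, 6];  Q = [1, 3, 6, 7, 8] / [2, 5] / [4, 9];  common shape = (5, 2, 2)

Row-insert the values π_1, π_2, … into P one at a time, bumping the leftmost entry strictly greater than the inserted value down to the next row. The recording tableau Q records, in position (i, j), the step at which that cell was added to P.
  Insert 4 (step 1): P = [4];  Q = [1]
  Insert 3 (step 2): P = [3] / [4];  Q = [1] / [2]
  Insert 6 (step 3): P = [3, 6] / [4];  Q = [1, 3] / [2]
  Insert 1 (step 4): P = [1, 6] / [3] / [4];  Q = [1, 3] / [2] / [4]
  Insert 5 (step 5): P = [1, 5] / [3, 6] / [4];  Q = [1, 3] / [2, 5] / [4]
  Insert 7 (step 6): P = [1, 5, 7] / [3, 6] / [4];  Q = [1, 3, 6] / [2, 5] / [4]
  Insert 8 (step 7): P = [1, 5, 7, 8] / [3, 6] / [4];  Q = [1, 3, 6, 7] / [2, 5] / [4]
  Insert 9 (step 8): P = [1, 5, 7, 8, 9] / [3, 6] / [4];  Q = [1, 3, 6, 7, 8] / [2, 5] / [4]
  Insert 2 (step 9): P = [1, 2, 7, 8, 9] / [3, 5] / [4, 6];  Q = [1, 3, 6, 7, 8] / [2, 5] / [4, 9]
Final shape: (5, 2, 2).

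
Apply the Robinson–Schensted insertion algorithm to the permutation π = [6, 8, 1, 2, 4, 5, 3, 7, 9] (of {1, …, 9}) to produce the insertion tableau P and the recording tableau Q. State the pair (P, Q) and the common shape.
P = [1, 2, 3, 5, 7, 9] / [4, 8] / [6];  Q = [1, 2, 5, 6, 8, 9] / [3, 4] / [7];  common shape = (6, 2, 1)

Row-insert the values π_1, π_2, … into P one at a time, bumping the leftmost entry strictly greater than the inserted value down to the next row. The recording tableau Q records, in position (i, j), the step at which that cell was added to P.
  Insert 6 (step 1): P = [6];  Q = [1]
  Insert 8 (step 2): P = [6, 8];  Q = [1, 2]
  Insert 1 (step 3): P = [1, 8] / [6];  Q = [1, 2] / [3]
  Insert 2 (step 4): P = [1, 2] / [6, 8];  Q = [1, 2] / [3, 4]
  Insert 4 (step 5): P = [1, 2, 4] / [6, 8];  Q = [1, 2, 5] / [3, 4]
  Insert 5 (step 6): P = [1, 2, 4, 5] / [6, 8];  Q = [1, 2, 5, 6] / [3, 4]
  Insert 3 (step 7): P = [1, 2, 3, 5] / [4, 8] / [6];  Q = [1, 2, 5, 6] / [3, 4] / [7]
  Insert 7 (step 8): P = [1, 2, 3, 5, 7] / [4, 8] / [6];  Q = [1, 2, 5, 6, 8] / [3, 4] / [7]
  Insert 9 (step 9): P = [1, 2, 3, 5, 7, 9] / [4, 8] / [6];  Q = [1, 2, 5, 6, 8, 9] / [3, 4] / [7]
Final shape: (6, 2, 1).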